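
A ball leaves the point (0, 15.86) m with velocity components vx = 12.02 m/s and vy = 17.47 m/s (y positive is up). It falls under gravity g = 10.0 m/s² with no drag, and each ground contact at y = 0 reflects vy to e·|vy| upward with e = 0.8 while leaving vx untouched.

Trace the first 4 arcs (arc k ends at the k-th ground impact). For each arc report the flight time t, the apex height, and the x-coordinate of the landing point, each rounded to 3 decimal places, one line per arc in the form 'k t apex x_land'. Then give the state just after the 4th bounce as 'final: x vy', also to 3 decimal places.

1 4.242 31.120 50.986
2 3.992 19.917 98.966
3 3.193 12.747 137.350
4 2.555 8.158 168.057
final: 168.057 10.219

Arc 1: start y=15.860, vy=17.470 → t=4.242, apex=31.120, x_land=50.986, impact vy=-24.948
  bounce: vy ← 0.8·24.948 = 19.958
Arc 2: start y=0.000, vy=19.958 → t=3.992, apex=19.917, x_land=98.966, impact vy=-19.958
  bounce: vy ← 0.8·19.958 = 15.967
Arc 3: start y=0.000, vy=15.967 → t=3.193, apex=12.747, x_land=137.350, impact vy=-15.967
  bounce: vy ← 0.8·15.967 = 12.773
Arc 4: start y=0.000, vy=12.773 → t=2.555, apex=8.158, x_land=168.057, impact vy=-12.773
  bounce: vy ← 0.8·12.773 = 10.219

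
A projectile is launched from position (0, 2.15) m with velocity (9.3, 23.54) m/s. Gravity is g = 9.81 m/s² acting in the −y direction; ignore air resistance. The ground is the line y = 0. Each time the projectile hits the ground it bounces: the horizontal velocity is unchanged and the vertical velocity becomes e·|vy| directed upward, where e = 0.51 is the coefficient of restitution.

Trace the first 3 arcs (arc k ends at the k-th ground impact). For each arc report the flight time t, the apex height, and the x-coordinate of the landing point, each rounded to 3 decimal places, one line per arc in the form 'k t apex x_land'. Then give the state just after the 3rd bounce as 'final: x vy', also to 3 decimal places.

1 4.889 30.393 45.466
2 2.539 7.905 69.079
3 1.295 2.056 81.122
final: 81.122 3.239

Arc 1: start y=2.150, vy=23.540 → t=4.889, apex=30.393, x_land=45.466, impact vy=-24.420
  bounce: vy ← 0.51·24.420 = 12.454
Arc 2: start y=0.000, vy=12.454 → t=2.539, apex=7.905, x_land=69.079, impact vy=-12.454
  bounce: vy ← 0.51·12.454 = 6.352
Arc 3: start y=0.000, vy=6.352 → t=1.295, apex=2.056, x_land=81.122, impact vy=-6.352
  bounce: vy ← 0.51·6.352 = 3.239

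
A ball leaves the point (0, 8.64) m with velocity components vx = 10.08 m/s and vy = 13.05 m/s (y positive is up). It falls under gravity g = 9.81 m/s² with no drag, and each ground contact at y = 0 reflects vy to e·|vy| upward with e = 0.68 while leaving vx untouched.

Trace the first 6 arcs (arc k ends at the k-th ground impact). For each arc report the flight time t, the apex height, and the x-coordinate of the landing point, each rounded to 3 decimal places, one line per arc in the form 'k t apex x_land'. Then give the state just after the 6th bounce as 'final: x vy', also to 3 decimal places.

1 3.209 17.320 32.351
2 2.556 8.009 58.111
3 1.738 3.703 75.628
4 1.182 1.712 87.540
5 0.804 0.792 95.640
6 0.546 0.366 101.148
final: 101.148 1.823

Arc 1: start y=8.640, vy=13.050 → t=3.209, apex=17.320, x_land=32.351, impact vy=-18.434
  bounce: vy ← 0.68·18.434 = 12.535
Arc 2: start y=0.000, vy=12.535 → t=2.556, apex=8.009, x_land=58.111, impact vy=-12.535
  bounce: vy ← 0.68·12.535 = 8.524
Arc 3: start y=0.000, vy=8.524 → t=1.738, apex=3.703, x_land=75.628, impact vy=-8.524
  bounce: vy ← 0.68·8.524 = 5.796
Arc 4: start y=0.000, vy=5.796 → t=1.182, apex=1.712, x_land=87.540, impact vy=-5.796
  bounce: vy ← 0.68·5.796 = 3.941
Arc 5: start y=0.000, vy=3.941 → t=0.804, apex=0.792, x_land=95.640, impact vy=-3.941
  bounce: vy ← 0.68·3.941 = 2.680
Arc 6: start y=0.000, vy=2.680 → t=0.546, apex=0.366, x_land=101.148, impact vy=-2.680
  bounce: vy ← 0.68·2.680 = 1.823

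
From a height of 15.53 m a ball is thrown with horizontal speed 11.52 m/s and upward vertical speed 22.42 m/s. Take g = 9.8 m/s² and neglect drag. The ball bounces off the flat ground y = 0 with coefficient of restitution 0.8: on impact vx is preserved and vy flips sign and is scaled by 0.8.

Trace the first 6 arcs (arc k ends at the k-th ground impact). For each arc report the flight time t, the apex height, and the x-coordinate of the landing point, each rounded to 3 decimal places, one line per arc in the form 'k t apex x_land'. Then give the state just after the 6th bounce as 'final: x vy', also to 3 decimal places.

Arc 1: start y=15.530, vy=22.420 → t=5.187, apex=41.176, x_land=59.749, impact vy=-28.409
  bounce: vy ← 0.8·28.409 = 22.727
Arc 2: start y=0.000, vy=22.727 → t=4.638, apex=26.352, x_land=113.181, impact vy=-22.727
  bounce: vy ← 0.8·22.727 = 18.181
Arc 3: start y=0.000, vy=18.181 → t=3.711, apex=16.866, x_land=155.926, impact vy=-18.181
  bounce: vy ← 0.8·18.181 = 14.545
Arc 4: start y=0.000, vy=14.545 → t=2.968, apex=10.794, x_land=190.122, impact vy=-14.545
  bounce: vy ← 0.8·14.545 = 11.636
Arc 5: start y=0.000, vy=11.636 → t=2.375, apex=6.908, x_land=217.478, impact vy=-11.636
  bounce: vy ← 0.8·11.636 = 9.309
Arc 6: start y=0.000, vy=9.309 → t=1.900, apex=4.421, x_land=239.364, impact vy=-9.309
  bounce: vy ← 0.8·9.309 = 7.447

1 5.187 41.176 59.749
2 4.638 26.352 113.181
3 3.711 16.866 155.926
4 2.968 10.794 190.122
5 2.375 6.908 217.478
6 1.900 4.421 239.364
final: 239.364 7.447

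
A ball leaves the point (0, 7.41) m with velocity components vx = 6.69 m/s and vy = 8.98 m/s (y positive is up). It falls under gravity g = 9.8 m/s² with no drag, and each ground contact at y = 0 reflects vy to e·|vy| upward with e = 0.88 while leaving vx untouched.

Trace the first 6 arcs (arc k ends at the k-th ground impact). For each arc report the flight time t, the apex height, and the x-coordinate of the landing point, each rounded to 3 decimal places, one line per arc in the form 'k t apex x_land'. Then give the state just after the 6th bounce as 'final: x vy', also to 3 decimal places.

Arc 1: start y=7.410, vy=8.980 → t=2.450, apex=11.524, x_land=16.390, impact vy=-15.029
  bounce: vy ← 0.88·15.029 = 13.226
Arc 2: start y=0.000, vy=13.226 → t=2.699, apex=8.924, x_land=34.447, impact vy=-13.226
  bounce: vy ← 0.88·13.226 = 11.639
Arc 3: start y=0.000, vy=11.639 → t=2.375, apex=6.911, x_land=50.337, impact vy=-11.639
  bounce: vy ← 0.88·11.639 = 10.242
Arc 4: start y=0.000, vy=10.242 → t=2.090, apex=5.352, x_land=64.321, impact vy=-10.242
  bounce: vy ← 0.88·10.242 = 9.013
Arc 5: start y=0.000, vy=9.013 → t=1.839, apex=4.145, x_land=76.626, impact vy=-9.013
  bounce: vy ← 0.88·9.013 = 7.931
Arc 6: start y=0.000, vy=7.931 → t=1.619, apex=3.210, x_land=87.455, impact vy=-7.931
  bounce: vy ← 0.88·7.931 = 6.980

1 2.450 11.524 16.390
2 2.699 8.924 34.447
3 2.375 6.911 50.337
4 2.090 5.352 64.321
5 1.839 4.145 76.626
6 1.619 3.210 87.455
final: 87.455 6.980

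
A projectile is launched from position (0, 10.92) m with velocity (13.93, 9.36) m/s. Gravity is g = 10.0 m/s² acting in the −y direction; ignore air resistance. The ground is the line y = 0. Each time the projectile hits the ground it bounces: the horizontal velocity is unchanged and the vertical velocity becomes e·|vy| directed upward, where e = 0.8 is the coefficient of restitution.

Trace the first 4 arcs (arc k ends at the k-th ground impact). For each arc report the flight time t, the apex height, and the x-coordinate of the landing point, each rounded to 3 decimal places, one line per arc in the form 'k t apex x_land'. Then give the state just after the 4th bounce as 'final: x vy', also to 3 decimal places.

Arc 1: start y=10.920, vy=9.360 → t=2.685, apex=15.300, x_land=37.406, impact vy=-17.493
  bounce: vy ← 0.8·17.493 = 13.995
Arc 2: start y=0.000, vy=13.995 → t=2.799, apex=9.792, x_land=76.395, impact vy=-13.995
  bounce: vy ← 0.8·13.995 = 11.196
Arc 3: start y=0.000, vy=11.196 → t=2.239, apex=6.267, x_land=107.586, impact vy=-11.196
  bounce: vy ← 0.8·11.196 = 8.956
Arc 4: start y=0.000, vy=8.956 → t=1.791, apex=4.011, x_land=132.539, impact vy=-8.956
  bounce: vy ← 0.8·8.956 = 7.165

1 2.685 15.300 37.406
2 2.799 9.792 76.395
3 2.239 6.267 107.586
4 1.791 4.011 132.539
final: 132.539 7.165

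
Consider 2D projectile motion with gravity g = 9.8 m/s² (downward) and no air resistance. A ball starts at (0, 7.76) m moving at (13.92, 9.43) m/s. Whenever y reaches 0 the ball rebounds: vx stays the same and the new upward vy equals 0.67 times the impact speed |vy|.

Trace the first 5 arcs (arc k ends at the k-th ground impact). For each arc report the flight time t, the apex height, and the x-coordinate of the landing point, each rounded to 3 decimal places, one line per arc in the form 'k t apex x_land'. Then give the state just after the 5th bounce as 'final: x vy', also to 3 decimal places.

1 2.546 12.297 35.446
2 2.123 5.520 64.995
3 1.422 2.478 84.793
4 0.953 1.112 98.058
5 0.638 0.499 106.945
final: 106.945 2.096

Arc 1: start y=7.760, vy=9.430 → t=2.546, apex=12.297, x_land=35.446, impact vy=-15.525
  bounce: vy ← 0.67·15.525 = 10.402
Arc 2: start y=0.000, vy=10.402 → t=2.123, apex=5.520, x_land=64.995, impact vy=-10.402
  bounce: vy ← 0.67·10.402 = 6.969
Arc 3: start y=0.000, vy=6.969 → t=1.422, apex=2.478, x_land=84.793, impact vy=-6.969
  bounce: vy ← 0.67·6.969 = 4.669
Arc 4: start y=0.000, vy=4.669 → t=0.953, apex=1.112, x_land=98.058, impact vy=-4.669
  bounce: vy ← 0.67·4.669 = 3.128
Arc 5: start y=0.000, vy=3.128 → t=0.638, apex=0.499, x_land=106.945, impact vy=-3.128
  bounce: vy ← 0.67·3.128 = 2.096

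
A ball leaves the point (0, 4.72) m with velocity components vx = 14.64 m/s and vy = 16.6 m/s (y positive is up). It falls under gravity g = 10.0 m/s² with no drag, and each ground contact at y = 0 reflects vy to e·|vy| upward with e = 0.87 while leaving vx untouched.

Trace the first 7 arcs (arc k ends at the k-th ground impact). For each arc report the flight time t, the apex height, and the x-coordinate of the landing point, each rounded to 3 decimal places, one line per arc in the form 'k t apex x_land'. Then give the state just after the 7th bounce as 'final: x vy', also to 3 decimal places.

1 3.583 18.498 52.461
2 3.347 14.001 101.458
3 2.912 10.597 144.085
4 2.533 8.021 181.171
5 2.204 6.071 213.436
6 1.917 4.595 241.506
7 1.668 3.478 265.927
final: 265.927 7.256

Arc 1: start y=4.720, vy=16.600 → t=3.583, apex=18.498, x_land=52.461, impact vy=-19.234
  bounce: vy ← 0.87·19.234 = 16.734
Arc 2: start y=0.000, vy=16.734 → t=3.347, apex=14.001, x_land=101.458, impact vy=-16.734
  bounce: vy ← 0.87·16.734 = 14.558
Arc 3: start y=0.000, vy=14.558 → t=2.912, apex=10.597, x_land=144.085, impact vy=-14.558
  bounce: vy ← 0.87·14.558 = 12.666
Arc 4: start y=0.000, vy=12.666 → t=2.533, apex=8.021, x_land=181.171, impact vy=-12.666
  bounce: vy ← 0.87·12.666 = 11.019
Arc 5: start y=0.000, vy=11.019 → t=2.204, apex=6.071, x_land=213.436, impact vy=-11.019
  bounce: vy ← 0.87·11.019 = 9.587
Arc 6: start y=0.000, vy=9.587 → t=1.917, apex=4.595, x_land=241.506, impact vy=-9.587
  bounce: vy ← 0.87·9.587 = 8.341
Arc 7: start y=0.000, vy=8.341 → t=1.668, apex=3.478, x_land=265.927, impact vy=-8.341
  bounce: vy ← 0.87·8.341 = 7.256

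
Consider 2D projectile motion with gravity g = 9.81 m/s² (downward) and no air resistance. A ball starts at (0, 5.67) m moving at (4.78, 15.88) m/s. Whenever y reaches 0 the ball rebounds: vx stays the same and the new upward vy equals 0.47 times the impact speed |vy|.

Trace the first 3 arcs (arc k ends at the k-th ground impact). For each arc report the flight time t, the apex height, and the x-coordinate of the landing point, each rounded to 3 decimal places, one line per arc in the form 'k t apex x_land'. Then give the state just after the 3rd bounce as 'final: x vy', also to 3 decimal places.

Arc 1: start y=5.670, vy=15.880 → t=3.562, apex=18.523, x_land=17.027, impact vy=-19.064
  bounce: vy ← 0.47·19.064 = 8.960
Arc 2: start y=0.000, vy=8.960 → t=1.827, apex=4.092, x_land=25.758, impact vy=-8.960
  bounce: vy ← 0.47·8.960 = 4.211
Arc 3: start y=0.000, vy=4.211 → t=0.859, apex=0.904, x_land=29.862, impact vy=-4.211
  bounce: vy ← 0.47·4.211 = 1.979

1 3.562 18.523 17.027
2 1.827 4.092 25.758
3 0.859 0.904 29.862
final: 29.862 1.979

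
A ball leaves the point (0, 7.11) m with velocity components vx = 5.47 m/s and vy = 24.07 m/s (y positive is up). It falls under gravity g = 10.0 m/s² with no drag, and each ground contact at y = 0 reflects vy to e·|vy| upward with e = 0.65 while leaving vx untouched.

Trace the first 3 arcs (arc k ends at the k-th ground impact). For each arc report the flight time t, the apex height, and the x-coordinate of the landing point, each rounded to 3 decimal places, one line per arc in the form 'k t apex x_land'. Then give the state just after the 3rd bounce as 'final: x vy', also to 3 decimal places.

1 5.093 36.078 27.860
2 3.492 15.243 46.961
3 2.270 6.440 59.377
final: 59.377 7.377

Arc 1: start y=7.110, vy=24.070 → t=5.093, apex=36.078, x_land=27.860, impact vy=-26.862
  bounce: vy ← 0.65·26.862 = 17.460
Arc 2: start y=0.000, vy=17.460 → t=3.492, apex=15.243, x_land=46.961, impact vy=-17.460
  bounce: vy ← 0.65·17.460 = 11.349
Arc 3: start y=0.000, vy=11.349 → t=2.270, apex=6.440, x_land=59.377, impact vy=-11.349
  bounce: vy ← 0.65·11.349 = 7.377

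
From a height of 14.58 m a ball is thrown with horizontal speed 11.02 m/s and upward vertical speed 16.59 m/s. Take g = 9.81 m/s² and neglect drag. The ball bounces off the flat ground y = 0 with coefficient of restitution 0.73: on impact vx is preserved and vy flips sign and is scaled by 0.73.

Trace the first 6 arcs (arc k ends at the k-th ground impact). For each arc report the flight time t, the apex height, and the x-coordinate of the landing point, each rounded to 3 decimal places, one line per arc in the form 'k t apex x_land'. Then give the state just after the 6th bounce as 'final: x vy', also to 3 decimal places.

1 4.106 28.608 45.250
2 3.526 15.245 84.106
3 2.574 8.124 112.471
4 1.879 4.329 133.177
5 1.372 2.307 148.293
6 1.001 1.229 159.327
final: 159.327 3.585

Arc 1: start y=14.580, vy=16.590 → t=4.106, apex=28.608, x_land=45.250, impact vy=-23.692
  bounce: vy ← 0.73·23.692 = 17.295
Arc 2: start y=0.000, vy=17.295 → t=3.526, apex=15.245, x_land=84.106, impact vy=-17.295
  bounce: vy ← 0.73·17.295 = 12.625
Arc 3: start y=0.000, vy=12.625 → t=2.574, apex=8.124, x_land=112.471, impact vy=-12.625
  bounce: vy ← 0.73·12.625 = 9.216
Arc 4: start y=0.000, vy=9.216 → t=1.879, apex=4.329, x_land=133.177, impact vy=-9.216
  bounce: vy ← 0.73·9.216 = 6.728
Arc 5: start y=0.000, vy=6.728 → t=1.372, apex=2.307, x_land=148.293, impact vy=-6.728
  bounce: vy ← 0.73·6.728 = 4.911
Arc 6: start y=0.000, vy=4.911 → t=1.001, apex=1.229, x_land=159.327, impact vy=-4.911
  bounce: vy ← 0.73·4.911 = 3.585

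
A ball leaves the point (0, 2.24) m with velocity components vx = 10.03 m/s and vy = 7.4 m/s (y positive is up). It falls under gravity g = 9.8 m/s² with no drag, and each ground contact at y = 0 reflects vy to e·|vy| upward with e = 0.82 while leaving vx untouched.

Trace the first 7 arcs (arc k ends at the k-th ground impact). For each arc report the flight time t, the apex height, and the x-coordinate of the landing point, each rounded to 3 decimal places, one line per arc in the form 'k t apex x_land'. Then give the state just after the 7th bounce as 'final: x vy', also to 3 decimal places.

Arc 1: start y=2.240, vy=7.400 → t=1.769, apex=5.034, x_land=17.740, impact vy=-9.933
  bounce: vy ← 0.82·9.933 = 8.145
Arc 2: start y=0.000, vy=8.145 → t=1.662, apex=3.385, x_land=34.412, impact vy=-8.145
  bounce: vy ← 0.82·8.145 = 6.679
Arc 3: start y=0.000, vy=6.679 → t=1.363, apex=2.276, x_land=48.084, impact vy=-6.679
  bounce: vy ← 0.82·6.679 = 5.477
Arc 4: start y=0.000, vy=5.477 → t=1.118, apex=1.530, x_land=59.294, impact vy=-5.477
  bounce: vy ← 0.82·5.477 = 4.491
Arc 5: start y=0.000, vy=4.491 → t=0.917, apex=1.029, x_land=68.487, impact vy=-4.491
  bounce: vy ← 0.82·4.491 = 3.683
Arc 6: start y=0.000, vy=3.683 → t=0.752, apex=0.692, x_land=76.025, impact vy=-3.683
  bounce: vy ← 0.82·3.683 = 3.020
Arc 7: start y=0.000, vy=3.020 → t=0.616, apex=0.465, x_land=82.206, impact vy=-3.020
  bounce: vy ← 0.82·3.020 = 2.476

1 1.769 5.034 17.740
2 1.662 3.385 34.412
3 1.363 2.276 48.084
4 1.118 1.530 59.294
5 0.917 1.029 68.487
6 0.752 0.692 76.025
7 0.616 0.465 82.206
final: 82.206 2.476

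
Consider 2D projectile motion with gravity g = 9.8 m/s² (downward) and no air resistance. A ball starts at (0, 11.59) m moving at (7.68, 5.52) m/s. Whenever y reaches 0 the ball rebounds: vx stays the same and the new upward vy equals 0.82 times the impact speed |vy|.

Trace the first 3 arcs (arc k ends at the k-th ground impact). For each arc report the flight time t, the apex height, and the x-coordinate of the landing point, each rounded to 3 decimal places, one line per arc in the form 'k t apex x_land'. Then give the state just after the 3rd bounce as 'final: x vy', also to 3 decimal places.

Arc 1: start y=11.590, vy=5.520 → t=2.201, apex=13.145, x_land=16.905, impact vy=-16.051
  bounce: vy ← 0.82·16.051 = 13.162
Arc 2: start y=0.000, vy=13.162 → t=2.686, apex=8.838, x_land=37.534, impact vy=-13.162
  bounce: vy ← 0.82·13.162 = 10.793
Arc 3: start y=0.000, vy=10.793 → t=2.203, apex=5.943, x_land=54.450, impact vy=-10.793
  bounce: vy ← 0.82·10.793 = 8.850

1 2.201 13.145 16.905
2 2.686 8.838 37.534
3 2.203 5.943 54.450
final: 54.450 8.850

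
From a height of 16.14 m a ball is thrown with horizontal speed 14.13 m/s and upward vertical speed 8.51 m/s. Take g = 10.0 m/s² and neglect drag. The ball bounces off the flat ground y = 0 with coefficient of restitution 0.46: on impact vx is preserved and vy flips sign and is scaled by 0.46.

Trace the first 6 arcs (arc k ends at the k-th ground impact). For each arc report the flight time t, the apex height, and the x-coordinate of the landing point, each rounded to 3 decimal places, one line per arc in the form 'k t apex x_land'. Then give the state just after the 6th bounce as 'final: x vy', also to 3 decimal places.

Arc 1: start y=16.140, vy=8.510 → t=2.839, apex=19.761, x_land=40.115, impact vy=-19.880
  bounce: vy ← 0.46·19.880 = 9.145
Arc 2: start y=0.000, vy=9.145 → t=1.829, apex=4.181, x_land=65.959, impact vy=-9.145
  bounce: vy ← 0.46·9.145 = 4.207
Arc 3: start y=0.000, vy=4.207 → t=0.841, apex=0.885, x_land=77.847, impact vy=-4.207
  bounce: vy ← 0.46·4.207 = 1.935
Arc 4: start y=0.000, vy=1.935 → t=0.387, apex=0.187, x_land=83.315, impact vy=-1.935
  bounce: vy ← 0.46·1.935 = 0.890
Arc 5: start y=0.000, vy=0.890 → t=0.178, apex=0.040, x_land=85.831, impact vy=-0.890
  bounce: vy ← 0.46·0.890 = 0.409
Arc 6: start y=0.000, vy=0.409 → t=0.082, apex=0.008, x_land=86.988, impact vy=-0.409
  bounce: vy ← 0.46·0.409 = 0.188

1 2.839 19.761 40.115
2 1.829 4.181 65.959
3 0.841 0.885 77.847
4 0.387 0.187 83.315
5 0.178 0.040 85.831
6 0.082 0.008 86.988
final: 86.988 0.188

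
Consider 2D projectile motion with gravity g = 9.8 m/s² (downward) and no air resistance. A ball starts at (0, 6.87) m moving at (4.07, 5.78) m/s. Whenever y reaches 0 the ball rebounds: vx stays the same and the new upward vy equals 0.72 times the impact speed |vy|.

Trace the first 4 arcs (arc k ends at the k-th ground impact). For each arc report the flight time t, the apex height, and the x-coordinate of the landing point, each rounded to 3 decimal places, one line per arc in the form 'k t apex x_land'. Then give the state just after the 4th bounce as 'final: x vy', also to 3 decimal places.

Arc 1: start y=6.870, vy=5.780 → t=1.913, apex=8.575, x_land=7.784, impact vy=-12.964
  bounce: vy ← 0.72·12.964 = 9.334
Arc 2: start y=0.000, vy=9.334 → t=1.905, apex=4.445, x_land=15.537, impact vy=-9.334
  bounce: vy ← 0.72·9.334 = 6.720
Arc 3: start y=0.000, vy=6.720 → t=1.372, apex=2.304, x_land=21.119, impact vy=-6.720
  bounce: vy ← 0.72·6.720 = 4.839
Arc 4: start y=0.000, vy=4.839 → t=0.987, apex=1.195, x_land=25.138, impact vy=-4.839
  bounce: vy ← 0.72·4.839 = 3.484

1 1.913 8.575 7.784
2 1.905 4.445 15.537
3 1.372 2.304 21.119
4 0.987 1.195 25.138
final: 25.138 3.484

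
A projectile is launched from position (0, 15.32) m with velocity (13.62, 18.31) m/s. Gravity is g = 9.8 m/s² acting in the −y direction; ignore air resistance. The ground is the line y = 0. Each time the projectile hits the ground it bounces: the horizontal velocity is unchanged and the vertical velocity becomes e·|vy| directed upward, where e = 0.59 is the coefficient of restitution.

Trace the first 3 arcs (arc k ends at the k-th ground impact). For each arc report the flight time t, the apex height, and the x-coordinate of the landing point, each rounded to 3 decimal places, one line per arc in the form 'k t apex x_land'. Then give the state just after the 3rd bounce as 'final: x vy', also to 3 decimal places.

1 4.441 32.425 60.483
2 3.035 11.287 101.826
3 1.791 3.929 126.219
final: 126.219 5.178

Arc 1: start y=15.320, vy=18.310 → t=4.441, apex=32.425, x_land=60.483, impact vy=-25.210
  bounce: vy ← 0.59·25.210 = 14.874
Arc 2: start y=0.000, vy=14.874 → t=3.035, apex=11.287, x_land=101.826, impact vy=-14.874
  bounce: vy ← 0.59·14.874 = 8.775
Arc 3: start y=0.000, vy=8.775 → t=1.791, apex=3.929, x_land=126.219, impact vy=-8.775
  bounce: vy ← 0.59·8.775 = 5.178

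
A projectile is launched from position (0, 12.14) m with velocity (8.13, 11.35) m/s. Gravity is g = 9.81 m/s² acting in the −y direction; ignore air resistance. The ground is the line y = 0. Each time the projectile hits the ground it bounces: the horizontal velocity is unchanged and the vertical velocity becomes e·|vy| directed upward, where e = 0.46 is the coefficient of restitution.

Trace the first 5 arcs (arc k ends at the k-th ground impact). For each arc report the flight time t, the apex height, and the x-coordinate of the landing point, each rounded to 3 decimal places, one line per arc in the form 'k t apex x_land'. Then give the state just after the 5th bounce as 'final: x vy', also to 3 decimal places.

Arc 1: start y=12.140, vy=11.350 → t=3.110, apex=18.706, x_land=25.283, impact vy=-19.157
  bounce: vy ← 0.46·19.157 = 8.812
Arc 2: start y=0.000, vy=8.812 → t=1.797, apex=3.958, x_land=39.890, impact vy=-8.812
  bounce: vy ← 0.46·8.812 = 4.054
Arc 3: start y=0.000, vy=4.054 → t=0.826, apex=0.838, x_land=46.609, impact vy=-4.054
  bounce: vy ← 0.46·4.054 = 1.865
Arc 4: start y=0.000, vy=1.865 → t=0.380, apex=0.177, x_land=49.699, impact vy=-1.865
  bounce: vy ← 0.46·1.865 = 0.858
Arc 5: start y=0.000, vy=0.858 → t=0.175, apex=0.038, x_land=51.121, impact vy=-0.858
  bounce: vy ← 0.46·0.858 = 0.395

1 3.110 18.706 25.283
2 1.797 3.958 39.890
3 0.826 0.838 46.609
4 0.380 0.177 49.699
5 0.175 0.038 51.121
final: 51.121 0.395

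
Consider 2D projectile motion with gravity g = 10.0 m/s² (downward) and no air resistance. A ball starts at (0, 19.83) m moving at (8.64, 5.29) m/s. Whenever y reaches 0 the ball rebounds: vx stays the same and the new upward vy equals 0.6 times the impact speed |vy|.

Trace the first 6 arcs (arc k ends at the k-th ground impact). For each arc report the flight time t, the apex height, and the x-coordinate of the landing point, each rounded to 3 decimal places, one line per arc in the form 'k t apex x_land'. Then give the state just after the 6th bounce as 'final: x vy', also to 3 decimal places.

1 2.590 21.229 22.374
2 2.473 7.643 43.737
3 1.484 2.751 56.556
4 0.890 0.990 64.247
5 0.534 0.357 68.861
6 0.320 0.128 71.630
final: 71.630 0.961

Arc 1: start y=19.830, vy=5.290 → t=2.590, apex=21.229, x_land=22.374, impact vy=-20.605
  bounce: vy ← 0.6·20.605 = 12.363
Arc 2: start y=0.000, vy=12.363 → t=2.473, apex=7.643, x_land=43.737, impact vy=-12.363
  bounce: vy ← 0.6·12.363 = 7.418
Arc 3: start y=0.000, vy=7.418 → t=1.484, apex=2.751, x_land=56.556, impact vy=-7.418
  bounce: vy ← 0.6·7.418 = 4.451
Arc 4: start y=0.000, vy=4.451 → t=0.890, apex=0.990, x_land=64.247, impact vy=-4.451
  bounce: vy ← 0.6·4.451 = 2.670
Arc 5: start y=0.000, vy=2.670 → t=0.534, apex=0.357, x_land=68.861, impact vy=-2.670
  bounce: vy ← 0.6·2.670 = 1.602
Arc 6: start y=0.000, vy=1.602 → t=0.320, apex=0.128, x_land=71.630, impact vy=-1.602
  bounce: vy ← 0.6·1.602 = 0.961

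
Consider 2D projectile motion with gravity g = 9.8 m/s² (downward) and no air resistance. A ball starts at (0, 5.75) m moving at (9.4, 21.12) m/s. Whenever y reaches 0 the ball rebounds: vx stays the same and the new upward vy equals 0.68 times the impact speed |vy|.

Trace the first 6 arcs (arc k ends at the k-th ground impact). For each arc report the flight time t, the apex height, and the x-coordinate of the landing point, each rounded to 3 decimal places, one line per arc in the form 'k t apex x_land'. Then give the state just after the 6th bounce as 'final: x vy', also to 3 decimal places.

1 4.567 28.508 42.931
2 3.280 13.182 73.767
3 2.231 6.095 94.735
4 1.517 2.819 108.993
5 1.031 1.303 118.689
6 0.701 0.603 125.282
final: 125.282 2.337

Arc 1: start y=5.750, vy=21.120 → t=4.567, apex=28.508, x_land=42.931, impact vy=-23.638
  bounce: vy ← 0.68·23.638 = 16.074
Arc 2: start y=0.000, vy=16.074 → t=3.280, apex=13.182, x_land=73.767, impact vy=-16.074
  bounce: vy ← 0.68·16.074 = 10.930
Arc 3: start y=0.000, vy=10.930 → t=2.231, apex=6.095, x_land=94.735, impact vy=-10.930
  bounce: vy ← 0.68·10.930 = 7.433
Arc 4: start y=0.000, vy=7.433 → t=1.517, apex=2.819, x_land=108.993, impact vy=-7.433
  bounce: vy ← 0.68·7.433 = 5.054
Arc 5: start y=0.000, vy=5.054 → t=1.031, apex=1.303, x_land=118.689, impact vy=-5.054
  bounce: vy ← 0.68·5.054 = 3.437
Arc 6: start y=0.000, vy=3.437 → t=0.701, apex=0.603, x_land=125.282, impact vy=-3.437
  bounce: vy ← 0.68·3.437 = 2.337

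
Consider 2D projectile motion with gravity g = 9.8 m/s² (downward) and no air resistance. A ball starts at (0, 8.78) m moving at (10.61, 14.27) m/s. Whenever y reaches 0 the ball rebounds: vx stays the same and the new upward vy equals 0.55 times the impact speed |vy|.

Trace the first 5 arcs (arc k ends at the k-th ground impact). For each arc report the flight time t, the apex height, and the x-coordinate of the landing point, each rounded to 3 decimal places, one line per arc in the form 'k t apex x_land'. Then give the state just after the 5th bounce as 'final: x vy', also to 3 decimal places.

Arc 1: start y=8.780, vy=14.270 → t=3.434, apex=19.169, x_land=36.435, impact vy=-19.384
  bounce: vy ← 0.55·19.384 = 10.661
Arc 2: start y=0.000, vy=10.661 → t=2.176, apex=5.799, x_land=59.519, impact vy=-10.661
  bounce: vy ← 0.55·10.661 = 5.864
Arc 3: start y=0.000, vy=5.864 → t=1.197, apex=1.754, x_land=72.216, impact vy=-5.864
  bounce: vy ← 0.55·5.864 = 3.225
Arc 4: start y=0.000, vy=3.225 → t=0.658, apex=0.531, x_land=79.199, impact vy=-3.225
  bounce: vy ← 0.55·3.225 = 1.774
Arc 5: start y=0.000, vy=1.774 → t=0.362, apex=0.161, x_land=83.039, impact vy=-1.774
  bounce: vy ← 0.55·1.774 = 0.976

1 3.434 19.169 36.435
2 2.176 5.799 59.519
3 1.197 1.754 72.216
4 0.658 0.531 79.199
5 0.362 0.161 83.039
final: 83.039 0.976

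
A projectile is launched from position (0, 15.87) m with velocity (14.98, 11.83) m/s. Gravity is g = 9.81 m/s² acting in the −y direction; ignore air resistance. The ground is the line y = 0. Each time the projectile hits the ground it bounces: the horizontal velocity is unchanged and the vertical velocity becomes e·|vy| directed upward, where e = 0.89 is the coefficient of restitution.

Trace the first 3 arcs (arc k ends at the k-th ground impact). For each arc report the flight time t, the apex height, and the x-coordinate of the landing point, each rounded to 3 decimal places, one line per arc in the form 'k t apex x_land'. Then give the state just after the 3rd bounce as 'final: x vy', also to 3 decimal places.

1 3.371 23.003 50.505
2 3.855 18.221 108.248
3 3.431 14.433 159.640
final: 159.640 14.977

Arc 1: start y=15.870, vy=11.830 → t=3.371, apex=23.003, x_land=50.505, impact vy=-21.244
  bounce: vy ← 0.89·21.244 = 18.907
Arc 2: start y=0.000, vy=18.907 → t=3.855, apex=18.221, x_land=108.248, impact vy=-18.907
  bounce: vy ← 0.89·18.907 = 16.828
Arc 3: start y=0.000, vy=16.828 → t=3.431, apex=14.433, x_land=159.640, impact vy=-16.828
  bounce: vy ← 0.89·16.828 = 14.977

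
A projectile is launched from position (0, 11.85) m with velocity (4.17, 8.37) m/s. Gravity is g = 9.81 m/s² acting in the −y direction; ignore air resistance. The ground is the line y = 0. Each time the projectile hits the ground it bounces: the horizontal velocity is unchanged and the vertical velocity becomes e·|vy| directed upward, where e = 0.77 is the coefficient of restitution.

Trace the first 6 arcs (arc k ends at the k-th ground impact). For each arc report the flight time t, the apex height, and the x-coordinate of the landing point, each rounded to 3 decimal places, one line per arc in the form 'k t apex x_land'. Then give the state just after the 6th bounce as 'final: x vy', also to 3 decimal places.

1 2.626 15.421 10.952
2 2.731 9.143 22.338
3 2.103 5.421 31.106
4 1.619 3.214 37.857
5 1.247 1.906 43.055
6 0.960 1.130 47.058
final: 47.058 3.625

Arc 1: start y=11.850, vy=8.370 → t=2.626, apex=15.421, x_land=10.952, impact vy=-17.394
  bounce: vy ← 0.77·17.394 = 13.393
Arc 2: start y=0.000, vy=13.393 → t=2.731, apex=9.143, x_land=22.338, impact vy=-13.393
  bounce: vy ← 0.77·13.393 = 10.313
Arc 3: start y=0.000, vy=10.313 → t=2.103, apex=5.421, x_land=31.106, impact vy=-10.313
  bounce: vy ← 0.77·10.313 = 7.941
Arc 4: start y=0.000, vy=7.941 → t=1.619, apex=3.214, x_land=37.857, impact vy=-7.941
  bounce: vy ← 0.77·7.941 = 6.115
Arc 5: start y=0.000, vy=6.115 → t=1.247, apex=1.906, x_land=43.055, impact vy=-6.115
  bounce: vy ← 0.77·6.115 = 4.708
Arc 6: start y=0.000, vy=4.708 → t=0.960, apex=1.130, x_land=47.058, impact vy=-4.708
  bounce: vy ← 0.77·4.708 = 3.625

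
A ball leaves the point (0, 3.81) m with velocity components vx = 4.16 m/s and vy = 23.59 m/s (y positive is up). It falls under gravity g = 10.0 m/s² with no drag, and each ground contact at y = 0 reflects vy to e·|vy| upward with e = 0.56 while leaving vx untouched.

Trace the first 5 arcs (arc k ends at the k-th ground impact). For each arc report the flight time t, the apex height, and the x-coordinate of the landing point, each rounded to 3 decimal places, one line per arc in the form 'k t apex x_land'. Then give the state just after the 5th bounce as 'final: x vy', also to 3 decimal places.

1 4.874 31.634 20.277
2 2.817 9.921 31.997
3 1.578 3.111 38.560
4 0.883 0.976 42.235
5 0.495 0.306 44.293
final: 44.293 1.385

Arc 1: start y=3.810, vy=23.590 → t=4.874, apex=31.634, x_land=20.277, impact vy=-25.153
  bounce: vy ← 0.56·25.153 = 14.086
Arc 2: start y=0.000, vy=14.086 → t=2.817, apex=9.921, x_land=31.997, impact vy=-14.086
  bounce: vy ← 0.56·14.086 = 7.888
Arc 3: start y=0.000, vy=7.888 → t=1.578, apex=3.111, x_land=38.560, impact vy=-7.888
  bounce: vy ← 0.56·7.888 = 4.417
Arc 4: start y=0.000, vy=4.417 → t=0.883, apex=0.976, x_land=42.235, impact vy=-4.417
  bounce: vy ← 0.56·4.417 = 2.474
Arc 5: start y=0.000, vy=2.474 → t=0.495, apex=0.306, x_land=44.293, impact vy=-2.474
  bounce: vy ← 0.56·2.474 = 1.385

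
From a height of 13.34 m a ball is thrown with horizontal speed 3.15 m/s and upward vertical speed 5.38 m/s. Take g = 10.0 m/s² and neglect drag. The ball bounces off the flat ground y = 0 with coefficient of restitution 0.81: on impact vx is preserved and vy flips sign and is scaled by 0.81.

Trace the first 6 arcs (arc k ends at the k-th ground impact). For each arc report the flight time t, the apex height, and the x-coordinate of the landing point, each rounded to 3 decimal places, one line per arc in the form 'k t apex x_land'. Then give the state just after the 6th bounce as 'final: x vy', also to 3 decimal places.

Arc 1: start y=13.340, vy=5.380 → t=2.258, apex=14.787, x_land=7.112, impact vy=-17.197
  bounce: vy ← 0.81·17.197 = 13.930
Arc 2: start y=0.000, vy=13.930 → t=2.786, apex=9.702, x_land=15.888, impact vy=-13.930
  bounce: vy ← 0.81·13.930 = 11.283
Arc 3: start y=0.000, vy=11.283 → t=2.257, apex=6.365, x_land=22.996, impact vy=-11.283
  bounce: vy ← 0.81·11.283 = 9.139
Arc 4: start y=0.000, vy=9.139 → t=1.828, apex=4.176, x_land=28.754, impact vy=-9.139
  bounce: vy ← 0.81·9.139 = 7.403
Arc 5: start y=0.000, vy=7.403 → t=1.481, apex=2.740, x_land=33.417, impact vy=-7.403
  bounce: vy ← 0.81·7.403 = 5.996
Arc 6: start y=0.000, vy=5.996 → t=1.199, apex=1.798, x_land=37.195, impact vy=-5.996
  bounce: vy ← 0.81·5.996 = 4.857

1 2.258 14.787 7.112
2 2.786 9.702 15.888
3 2.257 6.365 22.996
4 1.828 4.176 28.754
5 1.481 2.740 33.417
6 1.199 1.798 37.195
final: 37.195 4.857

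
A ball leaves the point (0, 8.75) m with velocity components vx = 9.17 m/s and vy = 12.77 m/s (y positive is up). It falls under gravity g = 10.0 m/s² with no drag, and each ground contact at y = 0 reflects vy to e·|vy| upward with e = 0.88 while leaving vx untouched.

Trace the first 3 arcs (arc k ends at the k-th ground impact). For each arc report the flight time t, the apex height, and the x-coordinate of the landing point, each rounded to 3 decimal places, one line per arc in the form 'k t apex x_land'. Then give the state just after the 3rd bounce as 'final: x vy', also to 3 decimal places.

Arc 1: start y=8.750, vy=12.770 → t=3.116, apex=16.904, x_land=28.571, impact vy=-18.387
  bounce: vy ← 0.88·18.387 = 16.180
Arc 2: start y=0.000, vy=16.180 → t=3.236, apex=13.090, x_land=58.246, impact vy=-16.180
  bounce: vy ← 0.88·16.180 = 14.239
Arc 3: start y=0.000, vy=14.239 → t=2.848, apex=10.137, x_land=84.359, impact vy=-14.239
  bounce: vy ← 0.88·14.239 = 12.530

1 3.116 16.904 28.571
2 3.236 13.090 58.246
3 2.848 10.137 84.359
final: 84.359 12.530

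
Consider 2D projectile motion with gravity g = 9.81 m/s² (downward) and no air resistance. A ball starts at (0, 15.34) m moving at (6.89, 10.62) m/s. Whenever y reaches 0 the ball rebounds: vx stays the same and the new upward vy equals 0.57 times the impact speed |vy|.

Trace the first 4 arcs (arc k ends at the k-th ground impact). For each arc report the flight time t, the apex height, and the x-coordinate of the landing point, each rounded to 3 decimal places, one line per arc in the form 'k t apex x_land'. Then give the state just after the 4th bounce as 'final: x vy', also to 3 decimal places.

1 3.156 21.088 21.745
2 2.364 6.852 38.032
3 1.347 2.226 47.315
4 0.768 0.723 52.606
final: 52.606 2.147

Arc 1: start y=15.340, vy=10.620 → t=3.156, apex=21.088, x_land=21.745, impact vy=-20.341
  bounce: vy ← 0.57·20.341 = 11.594
Arc 2: start y=0.000, vy=11.594 → t=2.364, apex=6.852, x_land=38.032, impact vy=-11.594
  bounce: vy ← 0.57·11.594 = 6.609
Arc 3: start y=0.000, vy=6.609 → t=1.347, apex=2.226, x_land=47.315, impact vy=-6.609
  bounce: vy ← 0.57·6.609 = 3.767
Arc 4: start y=0.000, vy=3.767 → t=0.768, apex=0.723, x_land=52.606, impact vy=-3.767
  bounce: vy ← 0.57·3.767 = 2.147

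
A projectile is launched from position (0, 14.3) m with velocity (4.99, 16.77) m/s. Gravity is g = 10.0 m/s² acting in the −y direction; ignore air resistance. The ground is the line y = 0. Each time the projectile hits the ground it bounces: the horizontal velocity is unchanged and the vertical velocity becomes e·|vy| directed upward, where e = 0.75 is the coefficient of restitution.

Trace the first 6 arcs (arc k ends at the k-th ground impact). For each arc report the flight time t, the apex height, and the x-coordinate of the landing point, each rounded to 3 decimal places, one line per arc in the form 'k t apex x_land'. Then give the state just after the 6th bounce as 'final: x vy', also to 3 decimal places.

1 4.059 28.362 20.253
2 3.572 15.953 38.080
3 2.679 8.974 51.450
4 2.010 5.048 61.477
5 1.507 2.839 68.998
6 1.130 1.597 74.638
final: 74.638 4.239

Arc 1: start y=14.300, vy=16.770 → t=4.059, apex=28.362, x_land=20.253, impact vy=-23.817
  bounce: vy ← 0.75·23.817 = 17.862
Arc 2: start y=0.000, vy=17.862 → t=3.572, apex=15.953, x_land=38.080, impact vy=-17.862
  bounce: vy ← 0.75·17.862 = 13.397
Arc 3: start y=0.000, vy=13.397 → t=2.679, apex=8.974, x_land=51.450, impact vy=-13.397
  bounce: vy ← 0.75·13.397 = 10.048
Arc 4: start y=0.000, vy=10.048 → t=2.010, apex=5.048, x_land=61.477, impact vy=-10.048
  bounce: vy ← 0.75·10.048 = 7.536
Arc 5: start y=0.000, vy=7.536 → t=1.507, apex=2.839, x_land=68.998, impact vy=-7.536
  bounce: vy ← 0.75·7.536 = 5.652
Arc 6: start y=0.000, vy=5.652 → t=1.130, apex=1.597, x_land=74.638, impact vy=-5.652
  bounce: vy ← 0.75·5.652 = 4.239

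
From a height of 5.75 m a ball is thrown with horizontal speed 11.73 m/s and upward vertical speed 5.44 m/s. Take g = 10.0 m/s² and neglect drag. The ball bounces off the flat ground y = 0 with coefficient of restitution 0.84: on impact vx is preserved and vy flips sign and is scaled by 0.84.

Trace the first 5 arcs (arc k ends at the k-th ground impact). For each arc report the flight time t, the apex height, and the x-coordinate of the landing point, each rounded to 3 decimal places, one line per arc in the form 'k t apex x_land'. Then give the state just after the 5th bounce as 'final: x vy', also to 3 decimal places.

1 1.746 7.230 20.486
2 2.020 5.101 44.182
3 1.697 3.599 64.087
4 1.425 2.540 80.808
5 1.197 1.792 94.853
final: 94.853 5.029

Arc 1: start y=5.750, vy=5.440 → t=1.746, apex=7.230, x_land=20.486, impact vy=-12.025
  bounce: vy ← 0.84·12.025 = 10.101
Arc 2: start y=0.000, vy=10.101 → t=2.020, apex=5.101, x_land=44.182, impact vy=-10.101
  bounce: vy ← 0.84·10.101 = 8.485
Arc 3: start y=0.000, vy=8.485 → t=1.697, apex=3.599, x_land=64.087, impact vy=-8.485
  bounce: vy ← 0.84·8.485 = 7.127
Arc 4: start y=0.000, vy=7.127 → t=1.425, apex=2.540, x_land=80.808, impact vy=-7.127
  bounce: vy ← 0.84·7.127 = 5.987
Arc 5: start y=0.000, vy=5.987 → t=1.197, apex=1.792, x_land=94.853, impact vy=-5.987
  bounce: vy ← 0.84·5.987 = 5.029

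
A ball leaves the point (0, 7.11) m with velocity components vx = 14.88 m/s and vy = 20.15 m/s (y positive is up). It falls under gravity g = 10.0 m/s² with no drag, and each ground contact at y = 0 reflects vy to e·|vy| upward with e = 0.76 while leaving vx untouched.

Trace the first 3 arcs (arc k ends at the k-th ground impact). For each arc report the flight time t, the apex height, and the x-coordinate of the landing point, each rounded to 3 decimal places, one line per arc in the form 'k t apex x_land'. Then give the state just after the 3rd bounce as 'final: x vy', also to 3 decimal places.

Arc 1: start y=7.110, vy=20.150 → t=4.356, apex=27.411, x_land=64.823, impact vy=-23.414
  bounce: vy ← 0.76·23.414 = 17.795
Arc 2: start y=0.000, vy=17.795 → t=3.559, apex=15.833, x_land=117.781, impact vy=-17.795
  bounce: vy ← 0.76·17.795 = 13.524
Arc 3: start y=0.000, vy=13.524 → t=2.705, apex=9.145, x_land=158.028, impact vy=-13.524
  bounce: vy ← 0.76·13.524 = 10.278

1 4.356 27.411 64.823
2 3.559 15.833 117.781
3 2.705 9.145 158.028
final: 158.028 10.278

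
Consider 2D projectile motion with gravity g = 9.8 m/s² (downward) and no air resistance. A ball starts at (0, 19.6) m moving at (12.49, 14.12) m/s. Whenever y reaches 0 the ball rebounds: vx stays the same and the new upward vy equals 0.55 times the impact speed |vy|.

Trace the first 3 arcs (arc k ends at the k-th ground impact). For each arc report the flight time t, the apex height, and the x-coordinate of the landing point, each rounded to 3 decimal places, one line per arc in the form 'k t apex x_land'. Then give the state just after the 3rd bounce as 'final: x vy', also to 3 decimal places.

Arc 1: start y=19.600, vy=14.120 → t=3.906, apex=29.772, x_land=48.783, impact vy=-24.156
  bounce: vy ← 0.55·24.156 = 13.286
Arc 2: start y=0.000, vy=13.286 → t=2.711, apex=9.006, x_land=82.649, impact vy=-13.286
  bounce: vy ← 0.55·13.286 = 7.307
Arc 3: start y=0.000, vy=7.307 → t=1.491, apex=2.724, x_land=101.275, impact vy=-7.307
  bounce: vy ← 0.55·7.307 = 4.019

1 3.906 29.772 48.783
2 2.711 9.006 82.649
3 1.491 2.724 101.275
final: 101.275 4.019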